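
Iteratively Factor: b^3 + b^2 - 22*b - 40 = (b + 2)*(b^2 - b - 20) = (b - 5)*(b + 2)*(b + 4)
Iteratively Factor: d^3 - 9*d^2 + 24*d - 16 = (d - 1)*(d^2 - 8*d + 16) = (d - 4)*(d - 1)*(d - 4)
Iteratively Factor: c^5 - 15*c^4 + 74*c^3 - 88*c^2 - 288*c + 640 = (c - 4)*(c^4 - 11*c^3 + 30*c^2 + 32*c - 160) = (c - 5)*(c - 4)*(c^3 - 6*c^2 + 32) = (c - 5)*(c - 4)*(c + 2)*(c^2 - 8*c + 16) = (c - 5)*(c - 4)^2*(c + 2)*(c - 4)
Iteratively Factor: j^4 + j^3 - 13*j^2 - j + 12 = (j - 1)*(j^3 + 2*j^2 - 11*j - 12) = (j - 3)*(j - 1)*(j^2 + 5*j + 4) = (j - 3)*(j - 1)*(j + 4)*(j + 1)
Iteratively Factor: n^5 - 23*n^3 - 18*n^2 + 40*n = (n - 1)*(n^4 + n^3 - 22*n^2 - 40*n) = (n - 1)*(n + 4)*(n^3 - 3*n^2 - 10*n) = (n - 5)*(n - 1)*(n + 4)*(n^2 + 2*n) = n*(n - 5)*(n - 1)*(n + 4)*(n + 2)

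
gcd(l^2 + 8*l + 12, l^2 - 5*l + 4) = 1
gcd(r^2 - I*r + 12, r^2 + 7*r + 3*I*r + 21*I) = r + 3*I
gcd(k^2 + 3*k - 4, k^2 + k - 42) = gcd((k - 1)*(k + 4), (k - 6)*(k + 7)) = 1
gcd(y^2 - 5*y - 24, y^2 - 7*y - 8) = y - 8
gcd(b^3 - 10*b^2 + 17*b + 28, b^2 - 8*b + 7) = b - 7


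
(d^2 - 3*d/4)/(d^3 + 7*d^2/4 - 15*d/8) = 2/(2*d + 5)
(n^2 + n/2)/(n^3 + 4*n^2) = (n + 1/2)/(n*(n + 4))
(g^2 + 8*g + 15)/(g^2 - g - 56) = (g^2 + 8*g + 15)/(g^2 - g - 56)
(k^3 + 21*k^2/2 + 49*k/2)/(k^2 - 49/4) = 2*k*(k + 7)/(2*k - 7)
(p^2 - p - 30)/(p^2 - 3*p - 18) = (p + 5)/(p + 3)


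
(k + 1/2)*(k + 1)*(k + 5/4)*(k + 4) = k^4 + 27*k^3/4 + 107*k^2/8 + 81*k/8 + 5/2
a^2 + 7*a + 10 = (a + 2)*(a + 5)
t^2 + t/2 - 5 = (t - 2)*(t + 5/2)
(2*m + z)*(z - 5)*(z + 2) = 2*m*z^2 - 6*m*z - 20*m + z^3 - 3*z^2 - 10*z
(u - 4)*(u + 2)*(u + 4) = u^3 + 2*u^2 - 16*u - 32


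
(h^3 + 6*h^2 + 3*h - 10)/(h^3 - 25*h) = (h^2 + h - 2)/(h*(h - 5))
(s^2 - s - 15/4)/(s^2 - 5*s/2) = (s + 3/2)/s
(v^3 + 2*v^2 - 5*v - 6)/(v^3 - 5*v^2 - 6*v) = (v^2 + v - 6)/(v*(v - 6))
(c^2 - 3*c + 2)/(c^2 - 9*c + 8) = (c - 2)/(c - 8)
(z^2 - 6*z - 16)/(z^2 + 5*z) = (z^2 - 6*z - 16)/(z*(z + 5))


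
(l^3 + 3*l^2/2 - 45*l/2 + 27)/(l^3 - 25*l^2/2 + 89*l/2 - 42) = (l^2 + 3*l - 18)/(l^2 - 11*l + 28)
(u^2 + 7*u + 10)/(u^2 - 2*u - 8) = (u + 5)/(u - 4)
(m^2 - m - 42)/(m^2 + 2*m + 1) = (m^2 - m - 42)/(m^2 + 2*m + 1)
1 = 1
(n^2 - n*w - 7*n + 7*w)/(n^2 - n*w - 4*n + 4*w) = (n - 7)/(n - 4)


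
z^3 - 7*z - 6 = (z - 3)*(z + 1)*(z + 2)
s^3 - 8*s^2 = s^2*(s - 8)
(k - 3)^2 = k^2 - 6*k + 9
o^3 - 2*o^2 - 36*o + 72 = (o - 6)*(o - 2)*(o + 6)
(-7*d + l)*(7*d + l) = -49*d^2 + l^2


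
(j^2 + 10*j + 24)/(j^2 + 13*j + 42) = (j + 4)/(j + 7)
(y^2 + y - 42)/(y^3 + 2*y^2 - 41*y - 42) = 1/(y + 1)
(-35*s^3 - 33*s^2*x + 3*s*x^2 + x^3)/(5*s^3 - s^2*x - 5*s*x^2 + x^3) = (7*s + x)/(-s + x)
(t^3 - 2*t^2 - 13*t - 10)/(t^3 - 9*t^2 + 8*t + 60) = (t + 1)/(t - 6)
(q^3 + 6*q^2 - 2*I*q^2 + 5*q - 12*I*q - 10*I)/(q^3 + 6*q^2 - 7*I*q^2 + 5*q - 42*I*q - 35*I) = (q - 2*I)/(q - 7*I)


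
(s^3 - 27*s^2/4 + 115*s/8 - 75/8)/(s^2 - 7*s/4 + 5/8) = (2*s^2 - 11*s + 15)/(2*s - 1)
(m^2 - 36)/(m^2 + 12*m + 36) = (m - 6)/(m + 6)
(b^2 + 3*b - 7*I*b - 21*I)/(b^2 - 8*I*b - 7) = (b + 3)/(b - I)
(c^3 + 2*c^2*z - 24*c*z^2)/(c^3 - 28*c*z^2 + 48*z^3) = c/(c - 2*z)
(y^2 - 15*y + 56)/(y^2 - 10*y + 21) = (y - 8)/(y - 3)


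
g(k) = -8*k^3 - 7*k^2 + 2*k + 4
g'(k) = -24*k^2 - 14*k + 2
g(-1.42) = 9.95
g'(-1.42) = -26.51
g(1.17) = -16.06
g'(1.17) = -47.23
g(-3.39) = 228.44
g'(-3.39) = -226.35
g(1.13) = -14.22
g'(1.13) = -44.47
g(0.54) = 1.78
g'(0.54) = -12.56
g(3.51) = -421.17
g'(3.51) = -342.82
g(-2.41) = 70.50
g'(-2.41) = -103.65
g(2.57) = -172.89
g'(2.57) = -192.50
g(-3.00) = 151.00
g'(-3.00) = -172.00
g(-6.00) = 1468.00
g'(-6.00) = -778.00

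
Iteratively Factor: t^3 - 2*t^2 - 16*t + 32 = (t - 4)*(t^2 + 2*t - 8) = (t - 4)*(t - 2)*(t + 4)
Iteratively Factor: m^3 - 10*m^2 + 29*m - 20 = (m - 1)*(m^2 - 9*m + 20) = (m - 5)*(m - 1)*(m - 4)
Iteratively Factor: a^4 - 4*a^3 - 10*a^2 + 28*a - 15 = (a - 5)*(a^3 + a^2 - 5*a + 3) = (a - 5)*(a - 1)*(a^2 + 2*a - 3) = (a - 5)*(a - 1)*(a + 3)*(a - 1)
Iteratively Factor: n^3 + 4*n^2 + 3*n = (n)*(n^2 + 4*n + 3) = n*(n + 3)*(n + 1)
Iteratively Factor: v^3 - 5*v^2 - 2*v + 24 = (v + 2)*(v^2 - 7*v + 12) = (v - 3)*(v + 2)*(v - 4)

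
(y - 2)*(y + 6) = y^2 + 4*y - 12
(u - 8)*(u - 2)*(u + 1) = u^3 - 9*u^2 + 6*u + 16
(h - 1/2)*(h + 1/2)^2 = h^3 + h^2/2 - h/4 - 1/8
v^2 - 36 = (v - 6)*(v + 6)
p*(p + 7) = p^2 + 7*p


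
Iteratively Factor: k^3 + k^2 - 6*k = (k + 3)*(k^2 - 2*k) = (k - 2)*(k + 3)*(k)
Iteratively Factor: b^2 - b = (b - 1)*(b)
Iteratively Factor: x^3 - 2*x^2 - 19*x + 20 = (x + 4)*(x^2 - 6*x + 5) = (x - 1)*(x + 4)*(x - 5)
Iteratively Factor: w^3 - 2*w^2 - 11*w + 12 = (w - 4)*(w^2 + 2*w - 3) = (w - 4)*(w - 1)*(w + 3)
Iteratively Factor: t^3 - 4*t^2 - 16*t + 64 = (t + 4)*(t^2 - 8*t + 16) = (t - 4)*(t + 4)*(t - 4)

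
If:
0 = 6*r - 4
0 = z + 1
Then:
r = 2/3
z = -1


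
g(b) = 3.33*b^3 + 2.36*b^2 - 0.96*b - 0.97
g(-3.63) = -125.67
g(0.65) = 0.32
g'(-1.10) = 5.94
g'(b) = 9.99*b^2 + 4.72*b - 0.96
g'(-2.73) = 60.61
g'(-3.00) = 74.79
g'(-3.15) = 83.30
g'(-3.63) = 113.54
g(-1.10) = -1.49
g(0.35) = -0.87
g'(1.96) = 46.67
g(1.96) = 31.29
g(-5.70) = -535.51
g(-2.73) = -48.51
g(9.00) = 2609.12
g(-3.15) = -78.61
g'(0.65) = 6.33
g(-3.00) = -66.76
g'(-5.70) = 296.71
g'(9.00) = 850.71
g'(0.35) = 1.92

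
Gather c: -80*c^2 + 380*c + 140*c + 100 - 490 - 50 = -80*c^2 + 520*c - 440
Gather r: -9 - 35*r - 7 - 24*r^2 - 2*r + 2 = -24*r^2 - 37*r - 14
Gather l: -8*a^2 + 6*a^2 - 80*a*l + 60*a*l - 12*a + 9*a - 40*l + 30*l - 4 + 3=-2*a^2 - 3*a + l*(-20*a - 10) - 1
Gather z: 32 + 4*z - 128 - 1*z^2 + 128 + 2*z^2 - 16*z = z^2 - 12*z + 32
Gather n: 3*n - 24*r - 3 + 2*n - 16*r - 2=5*n - 40*r - 5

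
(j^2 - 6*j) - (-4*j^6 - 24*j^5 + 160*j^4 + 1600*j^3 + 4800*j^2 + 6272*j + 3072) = 4*j^6 + 24*j^5 - 160*j^4 - 1600*j^3 - 4799*j^2 - 6278*j - 3072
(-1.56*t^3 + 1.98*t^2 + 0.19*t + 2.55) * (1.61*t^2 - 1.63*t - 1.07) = -2.5116*t^5 + 5.7306*t^4 - 1.2523*t^3 + 1.6772*t^2 - 4.3598*t - 2.7285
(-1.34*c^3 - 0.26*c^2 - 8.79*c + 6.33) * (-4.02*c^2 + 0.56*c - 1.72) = 5.3868*c^5 + 0.2948*c^4 + 37.495*c^3 - 29.9218*c^2 + 18.6636*c - 10.8876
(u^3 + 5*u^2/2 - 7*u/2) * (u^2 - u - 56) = u^5 + 3*u^4/2 - 62*u^3 - 273*u^2/2 + 196*u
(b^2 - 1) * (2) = 2*b^2 - 2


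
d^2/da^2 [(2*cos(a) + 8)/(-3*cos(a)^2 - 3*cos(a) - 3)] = 4*(9*(1 - cos(2*a))^2*cos(a) + 15*(1 - cos(2*a))^2 - 74*cos(a) - 14*cos(2*a) + 12*cos(3*a) - 2*cos(5*a) - 66)/(3*(2*cos(a) + cos(2*a) + 3)^3)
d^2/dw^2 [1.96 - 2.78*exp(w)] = -2.78*exp(w)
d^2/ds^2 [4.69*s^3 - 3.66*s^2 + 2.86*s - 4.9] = 28.14*s - 7.32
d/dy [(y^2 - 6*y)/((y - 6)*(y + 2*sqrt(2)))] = 2*sqrt(2)/(y^2 + 4*sqrt(2)*y + 8)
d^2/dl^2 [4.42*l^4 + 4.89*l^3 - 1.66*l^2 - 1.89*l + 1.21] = 53.04*l^2 + 29.34*l - 3.32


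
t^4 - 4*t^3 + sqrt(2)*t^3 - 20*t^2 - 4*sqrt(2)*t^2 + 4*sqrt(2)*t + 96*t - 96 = (t - 2)^2*(t - 3*sqrt(2))*(t + 4*sqrt(2))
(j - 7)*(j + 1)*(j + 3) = j^3 - 3*j^2 - 25*j - 21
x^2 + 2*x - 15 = (x - 3)*(x + 5)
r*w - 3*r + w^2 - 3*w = (r + w)*(w - 3)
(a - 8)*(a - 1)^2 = a^3 - 10*a^2 + 17*a - 8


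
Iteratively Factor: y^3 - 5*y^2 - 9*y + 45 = (y + 3)*(y^2 - 8*y + 15) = (y - 5)*(y + 3)*(y - 3)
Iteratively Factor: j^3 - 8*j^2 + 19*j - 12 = (j - 3)*(j^2 - 5*j + 4) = (j - 4)*(j - 3)*(j - 1)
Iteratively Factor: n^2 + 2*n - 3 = (n - 1)*(n + 3)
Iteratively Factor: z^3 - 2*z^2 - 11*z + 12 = (z - 1)*(z^2 - z - 12) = (z - 1)*(z + 3)*(z - 4)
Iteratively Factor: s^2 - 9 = (s + 3)*(s - 3)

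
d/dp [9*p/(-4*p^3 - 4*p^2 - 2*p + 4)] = 9*(2*p^3 + p^2 + 1)/(4*p^6 + 8*p^5 + 8*p^4 - 4*p^3 - 7*p^2 - 4*p + 4)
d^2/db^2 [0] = 0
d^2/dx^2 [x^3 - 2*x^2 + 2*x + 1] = 6*x - 4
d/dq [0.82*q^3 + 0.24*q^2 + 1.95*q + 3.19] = 2.46*q^2 + 0.48*q + 1.95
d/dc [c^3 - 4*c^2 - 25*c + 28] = 3*c^2 - 8*c - 25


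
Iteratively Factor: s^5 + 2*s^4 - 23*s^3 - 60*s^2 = (s)*(s^4 + 2*s^3 - 23*s^2 - 60*s) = s*(s - 5)*(s^3 + 7*s^2 + 12*s) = s^2*(s - 5)*(s^2 + 7*s + 12) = s^2*(s - 5)*(s + 4)*(s + 3)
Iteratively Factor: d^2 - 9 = (d + 3)*(d - 3)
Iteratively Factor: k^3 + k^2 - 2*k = (k + 2)*(k^2 - k) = (k - 1)*(k + 2)*(k)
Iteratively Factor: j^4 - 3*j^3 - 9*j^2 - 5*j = (j - 5)*(j^3 + 2*j^2 + j) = j*(j - 5)*(j^2 + 2*j + 1) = j*(j - 5)*(j + 1)*(j + 1)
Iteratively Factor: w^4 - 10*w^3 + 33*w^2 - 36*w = (w)*(w^3 - 10*w^2 + 33*w - 36) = w*(w - 3)*(w^2 - 7*w + 12) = w*(w - 3)^2*(w - 4)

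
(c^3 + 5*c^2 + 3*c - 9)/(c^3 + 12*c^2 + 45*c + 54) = (c - 1)/(c + 6)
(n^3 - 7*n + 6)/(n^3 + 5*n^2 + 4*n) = (n^3 - 7*n + 6)/(n*(n^2 + 5*n + 4))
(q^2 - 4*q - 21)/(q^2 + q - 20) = (q^2 - 4*q - 21)/(q^2 + q - 20)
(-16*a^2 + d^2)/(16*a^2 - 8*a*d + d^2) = (-4*a - d)/(4*a - d)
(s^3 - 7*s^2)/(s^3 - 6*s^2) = (s - 7)/(s - 6)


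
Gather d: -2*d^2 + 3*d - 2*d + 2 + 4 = -2*d^2 + d + 6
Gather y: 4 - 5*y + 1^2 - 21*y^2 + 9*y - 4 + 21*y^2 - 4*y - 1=0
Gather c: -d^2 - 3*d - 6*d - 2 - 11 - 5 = -d^2 - 9*d - 18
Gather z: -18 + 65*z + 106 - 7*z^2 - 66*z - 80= -7*z^2 - z + 8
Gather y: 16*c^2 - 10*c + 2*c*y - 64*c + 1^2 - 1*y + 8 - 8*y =16*c^2 - 74*c + y*(2*c - 9) + 9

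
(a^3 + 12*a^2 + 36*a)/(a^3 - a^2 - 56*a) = (a^2 + 12*a + 36)/(a^2 - a - 56)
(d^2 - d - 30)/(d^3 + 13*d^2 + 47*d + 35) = (d - 6)/(d^2 + 8*d + 7)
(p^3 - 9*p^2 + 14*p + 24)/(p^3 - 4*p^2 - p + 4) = (p - 6)/(p - 1)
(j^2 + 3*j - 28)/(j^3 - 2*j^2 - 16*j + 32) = (j + 7)/(j^2 + 2*j - 8)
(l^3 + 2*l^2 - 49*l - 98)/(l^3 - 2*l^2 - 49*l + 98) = (l + 2)/(l - 2)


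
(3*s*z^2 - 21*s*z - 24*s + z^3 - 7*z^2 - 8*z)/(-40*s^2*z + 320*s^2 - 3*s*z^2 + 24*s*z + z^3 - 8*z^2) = (3*s*z + 3*s + z^2 + z)/(-40*s^2 - 3*s*z + z^2)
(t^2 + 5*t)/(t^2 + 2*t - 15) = t/(t - 3)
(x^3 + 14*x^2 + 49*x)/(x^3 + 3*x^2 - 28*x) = (x + 7)/(x - 4)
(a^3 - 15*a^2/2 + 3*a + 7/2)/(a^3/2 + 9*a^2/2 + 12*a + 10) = (2*a^3 - 15*a^2 + 6*a + 7)/(a^3 + 9*a^2 + 24*a + 20)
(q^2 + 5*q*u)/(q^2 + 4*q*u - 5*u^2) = q/(q - u)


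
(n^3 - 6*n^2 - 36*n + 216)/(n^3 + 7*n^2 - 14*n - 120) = (n^2 - 12*n + 36)/(n^2 + n - 20)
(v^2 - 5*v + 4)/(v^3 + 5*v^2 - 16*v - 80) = (v - 1)/(v^2 + 9*v + 20)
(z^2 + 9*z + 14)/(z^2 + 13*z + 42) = (z + 2)/(z + 6)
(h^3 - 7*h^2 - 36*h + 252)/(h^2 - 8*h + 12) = (h^2 - h - 42)/(h - 2)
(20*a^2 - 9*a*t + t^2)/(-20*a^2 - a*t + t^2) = (-4*a + t)/(4*a + t)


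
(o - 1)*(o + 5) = o^2 + 4*o - 5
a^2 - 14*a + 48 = (a - 8)*(a - 6)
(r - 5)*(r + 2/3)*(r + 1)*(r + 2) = r^4 - 4*r^3/3 - 43*r^2/3 - 56*r/3 - 20/3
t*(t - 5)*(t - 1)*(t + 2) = t^4 - 4*t^3 - 7*t^2 + 10*t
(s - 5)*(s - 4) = s^2 - 9*s + 20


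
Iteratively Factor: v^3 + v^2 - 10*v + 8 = (v - 1)*(v^2 + 2*v - 8) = (v - 1)*(v + 4)*(v - 2)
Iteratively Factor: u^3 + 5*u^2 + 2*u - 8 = (u + 2)*(u^2 + 3*u - 4) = (u - 1)*(u + 2)*(u + 4)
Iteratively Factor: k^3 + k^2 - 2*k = (k + 2)*(k^2 - k) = (k - 1)*(k + 2)*(k)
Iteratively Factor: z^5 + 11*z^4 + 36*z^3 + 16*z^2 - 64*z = (z + 4)*(z^4 + 7*z^3 + 8*z^2 - 16*z) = (z - 1)*(z + 4)*(z^3 + 8*z^2 + 16*z) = z*(z - 1)*(z + 4)*(z^2 + 8*z + 16) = z*(z - 1)*(z + 4)^2*(z + 4)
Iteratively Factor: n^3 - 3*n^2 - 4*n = (n - 4)*(n^2 + n) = n*(n - 4)*(n + 1)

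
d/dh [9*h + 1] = 9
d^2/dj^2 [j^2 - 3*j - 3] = 2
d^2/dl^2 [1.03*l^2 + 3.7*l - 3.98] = 2.06000000000000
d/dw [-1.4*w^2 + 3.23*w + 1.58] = 3.23 - 2.8*w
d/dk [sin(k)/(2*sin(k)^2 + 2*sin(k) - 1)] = (cos(2*k) - 2)*cos(k)/(2*sin(k) - cos(2*k))^2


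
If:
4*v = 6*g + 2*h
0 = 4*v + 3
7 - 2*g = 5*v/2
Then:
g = 71/16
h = -237/16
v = -3/4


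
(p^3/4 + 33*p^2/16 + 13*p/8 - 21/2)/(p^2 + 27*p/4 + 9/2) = (4*p^2 + 9*p - 28)/(4*(4*p + 3))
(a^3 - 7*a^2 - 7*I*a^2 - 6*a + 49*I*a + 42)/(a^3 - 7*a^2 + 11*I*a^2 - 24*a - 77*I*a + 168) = (a^2 - 7*I*a - 6)/(a^2 + 11*I*a - 24)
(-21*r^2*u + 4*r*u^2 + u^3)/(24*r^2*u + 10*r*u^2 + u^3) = (-21*r^2 + 4*r*u + u^2)/(24*r^2 + 10*r*u + u^2)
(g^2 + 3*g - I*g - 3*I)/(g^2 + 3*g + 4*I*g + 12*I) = (g - I)/(g + 4*I)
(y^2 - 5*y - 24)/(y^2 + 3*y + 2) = (y^2 - 5*y - 24)/(y^2 + 3*y + 2)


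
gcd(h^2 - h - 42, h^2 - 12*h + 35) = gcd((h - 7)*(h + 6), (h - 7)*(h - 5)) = h - 7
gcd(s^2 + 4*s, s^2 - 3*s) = s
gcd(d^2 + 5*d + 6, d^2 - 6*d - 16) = d + 2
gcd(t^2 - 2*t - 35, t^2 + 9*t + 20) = t + 5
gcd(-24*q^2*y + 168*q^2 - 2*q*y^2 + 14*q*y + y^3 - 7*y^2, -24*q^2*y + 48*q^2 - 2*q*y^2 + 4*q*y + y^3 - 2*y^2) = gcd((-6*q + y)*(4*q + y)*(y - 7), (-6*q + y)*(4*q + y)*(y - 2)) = -24*q^2 - 2*q*y + y^2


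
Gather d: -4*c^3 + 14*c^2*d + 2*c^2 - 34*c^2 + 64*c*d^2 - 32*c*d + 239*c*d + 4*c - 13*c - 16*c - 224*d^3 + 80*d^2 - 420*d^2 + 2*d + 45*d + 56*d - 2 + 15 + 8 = -4*c^3 - 32*c^2 - 25*c - 224*d^3 + d^2*(64*c - 340) + d*(14*c^2 + 207*c + 103) + 21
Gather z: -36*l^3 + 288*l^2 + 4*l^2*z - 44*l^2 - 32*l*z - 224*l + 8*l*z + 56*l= -36*l^3 + 244*l^2 - 168*l + z*(4*l^2 - 24*l)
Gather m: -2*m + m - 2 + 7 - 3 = 2 - m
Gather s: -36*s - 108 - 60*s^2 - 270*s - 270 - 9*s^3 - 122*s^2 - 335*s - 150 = -9*s^3 - 182*s^2 - 641*s - 528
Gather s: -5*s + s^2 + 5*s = s^2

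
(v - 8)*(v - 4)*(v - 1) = v^3 - 13*v^2 + 44*v - 32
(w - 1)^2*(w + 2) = w^3 - 3*w + 2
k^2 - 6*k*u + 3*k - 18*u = (k + 3)*(k - 6*u)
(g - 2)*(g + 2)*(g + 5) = g^3 + 5*g^2 - 4*g - 20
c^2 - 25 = (c - 5)*(c + 5)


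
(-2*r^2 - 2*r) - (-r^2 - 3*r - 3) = -r^2 + r + 3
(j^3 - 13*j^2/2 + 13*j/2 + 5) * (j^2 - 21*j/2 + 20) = j^5 - 17*j^4 + 379*j^3/4 - 773*j^2/4 + 155*j/2 + 100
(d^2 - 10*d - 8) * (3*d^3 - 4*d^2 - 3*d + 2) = 3*d^5 - 34*d^4 + 13*d^3 + 64*d^2 + 4*d - 16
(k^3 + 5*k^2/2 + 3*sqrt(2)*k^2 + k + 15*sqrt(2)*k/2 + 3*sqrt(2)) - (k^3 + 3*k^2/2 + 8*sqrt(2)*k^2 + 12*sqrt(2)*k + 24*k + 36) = -5*sqrt(2)*k^2 + k^2 - 23*k - 9*sqrt(2)*k/2 - 36 + 3*sqrt(2)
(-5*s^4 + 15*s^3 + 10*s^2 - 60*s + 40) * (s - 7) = -5*s^5 + 50*s^4 - 95*s^3 - 130*s^2 + 460*s - 280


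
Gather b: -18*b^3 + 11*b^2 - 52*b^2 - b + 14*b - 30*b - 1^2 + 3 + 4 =-18*b^3 - 41*b^2 - 17*b + 6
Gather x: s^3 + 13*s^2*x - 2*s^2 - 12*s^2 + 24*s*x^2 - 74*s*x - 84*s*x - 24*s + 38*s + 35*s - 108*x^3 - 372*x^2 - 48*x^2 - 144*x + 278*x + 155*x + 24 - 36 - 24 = s^3 - 14*s^2 + 49*s - 108*x^3 + x^2*(24*s - 420) + x*(13*s^2 - 158*s + 289) - 36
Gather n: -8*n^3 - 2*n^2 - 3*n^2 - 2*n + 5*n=-8*n^3 - 5*n^2 + 3*n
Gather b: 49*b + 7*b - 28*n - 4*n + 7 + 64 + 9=56*b - 32*n + 80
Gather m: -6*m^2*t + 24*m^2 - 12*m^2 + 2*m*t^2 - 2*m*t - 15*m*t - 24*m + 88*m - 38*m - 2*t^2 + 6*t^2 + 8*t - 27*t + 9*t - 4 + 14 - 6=m^2*(12 - 6*t) + m*(2*t^2 - 17*t + 26) + 4*t^2 - 10*t + 4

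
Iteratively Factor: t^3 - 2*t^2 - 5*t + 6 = (t - 1)*(t^2 - t - 6) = (t - 1)*(t + 2)*(t - 3)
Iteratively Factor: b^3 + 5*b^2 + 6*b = (b + 2)*(b^2 + 3*b) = (b + 2)*(b + 3)*(b)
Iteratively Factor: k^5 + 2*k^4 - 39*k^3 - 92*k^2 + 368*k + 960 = (k - 4)*(k^4 + 6*k^3 - 15*k^2 - 152*k - 240) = (k - 4)*(k + 3)*(k^3 + 3*k^2 - 24*k - 80) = (k - 4)*(k + 3)*(k + 4)*(k^2 - k - 20) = (k - 5)*(k - 4)*(k + 3)*(k + 4)*(k + 4)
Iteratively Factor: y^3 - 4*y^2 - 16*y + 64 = (y + 4)*(y^2 - 8*y + 16) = (y - 4)*(y + 4)*(y - 4)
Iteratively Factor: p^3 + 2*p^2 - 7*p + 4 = (p - 1)*(p^2 + 3*p - 4) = (p - 1)^2*(p + 4)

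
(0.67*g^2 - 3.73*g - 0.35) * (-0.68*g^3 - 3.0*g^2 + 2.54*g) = -0.4556*g^5 + 0.5264*g^4 + 13.1298*g^3 - 8.4242*g^2 - 0.889*g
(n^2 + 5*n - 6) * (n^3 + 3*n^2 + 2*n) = n^5 + 8*n^4 + 11*n^3 - 8*n^2 - 12*n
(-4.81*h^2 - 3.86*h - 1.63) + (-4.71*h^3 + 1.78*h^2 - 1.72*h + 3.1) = -4.71*h^3 - 3.03*h^2 - 5.58*h + 1.47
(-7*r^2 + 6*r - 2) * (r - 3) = -7*r^3 + 27*r^2 - 20*r + 6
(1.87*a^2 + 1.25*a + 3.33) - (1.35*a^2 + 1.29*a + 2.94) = 0.52*a^2 - 0.04*a + 0.39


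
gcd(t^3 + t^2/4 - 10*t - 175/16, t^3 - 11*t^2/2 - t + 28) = t - 7/2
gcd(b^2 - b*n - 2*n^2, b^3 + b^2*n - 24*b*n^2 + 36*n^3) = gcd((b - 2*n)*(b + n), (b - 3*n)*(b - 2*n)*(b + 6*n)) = b - 2*n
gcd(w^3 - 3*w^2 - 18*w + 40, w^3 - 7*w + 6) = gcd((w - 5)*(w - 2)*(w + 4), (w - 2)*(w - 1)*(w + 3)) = w - 2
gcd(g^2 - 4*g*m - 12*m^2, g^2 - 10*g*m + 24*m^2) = g - 6*m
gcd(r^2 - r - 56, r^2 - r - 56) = r^2 - r - 56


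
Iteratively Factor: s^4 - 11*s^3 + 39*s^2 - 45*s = (s - 3)*(s^3 - 8*s^2 + 15*s) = (s - 3)^2*(s^2 - 5*s) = s*(s - 3)^2*(s - 5)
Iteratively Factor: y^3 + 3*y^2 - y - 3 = (y + 1)*(y^2 + 2*y - 3) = (y + 1)*(y + 3)*(y - 1)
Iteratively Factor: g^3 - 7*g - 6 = (g + 2)*(g^2 - 2*g - 3) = (g + 1)*(g + 2)*(g - 3)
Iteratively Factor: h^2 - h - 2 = (h + 1)*(h - 2)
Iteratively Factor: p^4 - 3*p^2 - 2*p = (p + 1)*(p^3 - p^2 - 2*p) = p*(p + 1)*(p^2 - p - 2) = p*(p - 2)*(p + 1)*(p + 1)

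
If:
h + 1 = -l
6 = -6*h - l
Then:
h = -1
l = 0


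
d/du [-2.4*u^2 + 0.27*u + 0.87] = 0.27 - 4.8*u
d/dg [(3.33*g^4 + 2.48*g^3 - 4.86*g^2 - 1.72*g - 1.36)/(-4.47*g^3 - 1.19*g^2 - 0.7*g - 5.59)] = (-14.8851*g^6 - 7.9254*g^5 - 31.6684*g^4 - 93.3076*g^3 - 58.472*g^2 + 51.098*g + 8.6628)/(19.9809*g^6 + 10.6386*g^5 + 7.6741*g^4 + 51.6406*g^3 + 13.7942*g^2 + 7.826*g + 31.2481)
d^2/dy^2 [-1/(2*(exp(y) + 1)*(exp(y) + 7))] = 2*(-exp(3*y) - 6*exp(2*y) - 9*exp(y) + 14)*exp(y)/(exp(6*y) + 24*exp(5*y) + 213*exp(4*y) + 848*exp(3*y) + 1491*exp(2*y) + 1176*exp(y) + 343)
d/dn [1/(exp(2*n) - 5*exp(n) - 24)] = (5 - 2*exp(n))*exp(n)/(-exp(2*n) + 5*exp(n) + 24)^2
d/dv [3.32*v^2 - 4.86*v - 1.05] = 6.64*v - 4.86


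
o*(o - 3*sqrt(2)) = o^2 - 3*sqrt(2)*o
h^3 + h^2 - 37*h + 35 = (h - 5)*(h - 1)*(h + 7)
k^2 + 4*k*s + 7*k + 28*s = (k + 7)*(k + 4*s)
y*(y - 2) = y^2 - 2*y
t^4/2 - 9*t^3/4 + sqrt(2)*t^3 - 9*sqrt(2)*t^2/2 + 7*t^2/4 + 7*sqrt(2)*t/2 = t*(t/2 + sqrt(2))*(t - 7/2)*(t - 1)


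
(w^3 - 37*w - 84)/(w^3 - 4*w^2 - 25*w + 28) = (w + 3)/(w - 1)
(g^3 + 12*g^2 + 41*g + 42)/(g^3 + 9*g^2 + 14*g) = (g + 3)/g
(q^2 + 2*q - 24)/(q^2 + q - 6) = (q^2 + 2*q - 24)/(q^2 + q - 6)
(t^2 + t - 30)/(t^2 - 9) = (t^2 + t - 30)/(t^2 - 9)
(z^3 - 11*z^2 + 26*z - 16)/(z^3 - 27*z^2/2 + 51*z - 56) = 2*(z - 1)/(2*z - 7)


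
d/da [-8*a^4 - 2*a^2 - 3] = -32*a^3 - 4*a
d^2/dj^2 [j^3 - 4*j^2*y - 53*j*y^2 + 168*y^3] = 6*j - 8*y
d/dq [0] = 0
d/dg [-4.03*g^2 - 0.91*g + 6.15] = -8.06*g - 0.91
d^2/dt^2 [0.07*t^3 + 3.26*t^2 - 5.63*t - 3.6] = 0.42*t + 6.52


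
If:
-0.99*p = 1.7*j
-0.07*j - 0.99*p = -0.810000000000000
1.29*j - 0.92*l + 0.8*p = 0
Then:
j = -0.50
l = 0.05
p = 0.85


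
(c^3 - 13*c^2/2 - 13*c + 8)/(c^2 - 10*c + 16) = (c^2 + 3*c/2 - 1)/(c - 2)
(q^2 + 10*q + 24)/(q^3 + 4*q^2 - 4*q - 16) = (q + 6)/(q^2 - 4)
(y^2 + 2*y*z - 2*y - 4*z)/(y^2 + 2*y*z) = (y - 2)/y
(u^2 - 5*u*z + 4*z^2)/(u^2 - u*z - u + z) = (u - 4*z)/(u - 1)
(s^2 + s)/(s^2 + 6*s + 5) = s/(s + 5)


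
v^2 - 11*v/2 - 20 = (v - 8)*(v + 5/2)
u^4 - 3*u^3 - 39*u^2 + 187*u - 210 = (u - 5)*(u - 3)*(u - 2)*(u + 7)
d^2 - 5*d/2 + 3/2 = (d - 3/2)*(d - 1)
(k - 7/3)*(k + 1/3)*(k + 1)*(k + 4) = k^4 + 3*k^3 - 61*k^2/9 - 107*k/9 - 28/9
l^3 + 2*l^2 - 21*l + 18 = (l - 3)*(l - 1)*(l + 6)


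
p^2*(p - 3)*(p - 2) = p^4 - 5*p^3 + 6*p^2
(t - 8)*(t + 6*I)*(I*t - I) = I*t^3 - 6*t^2 - 9*I*t^2 + 54*t + 8*I*t - 48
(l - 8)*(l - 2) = l^2 - 10*l + 16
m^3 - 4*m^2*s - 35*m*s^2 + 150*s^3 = (m - 5*s)^2*(m + 6*s)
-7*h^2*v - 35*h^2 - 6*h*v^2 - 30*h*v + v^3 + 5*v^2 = (-7*h + v)*(h + v)*(v + 5)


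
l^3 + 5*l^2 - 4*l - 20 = (l - 2)*(l + 2)*(l + 5)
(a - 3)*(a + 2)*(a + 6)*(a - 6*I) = a^4 + 5*a^3 - 6*I*a^3 - 12*a^2 - 30*I*a^2 - 36*a + 72*I*a + 216*I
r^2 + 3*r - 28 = (r - 4)*(r + 7)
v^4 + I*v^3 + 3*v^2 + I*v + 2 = (v - I)^2*(v + I)*(v + 2*I)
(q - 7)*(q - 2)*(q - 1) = q^3 - 10*q^2 + 23*q - 14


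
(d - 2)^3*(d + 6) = d^4 - 24*d^2 + 64*d - 48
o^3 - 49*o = o*(o - 7)*(o + 7)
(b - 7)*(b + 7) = b^2 - 49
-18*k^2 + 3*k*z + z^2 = (-3*k + z)*(6*k + z)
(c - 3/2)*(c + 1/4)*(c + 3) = c^3 + 7*c^2/4 - 33*c/8 - 9/8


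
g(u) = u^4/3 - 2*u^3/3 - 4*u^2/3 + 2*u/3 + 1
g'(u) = 4*u^3/3 - 2*u^2 - 8*u/3 + 2/3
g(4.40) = 46.27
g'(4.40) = 63.79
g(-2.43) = 12.70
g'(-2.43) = -23.80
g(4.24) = 36.77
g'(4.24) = 55.04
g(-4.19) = 126.58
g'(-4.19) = -121.35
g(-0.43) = 0.53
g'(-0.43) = 1.34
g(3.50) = 8.44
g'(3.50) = 24.00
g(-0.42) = 0.54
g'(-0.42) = 1.34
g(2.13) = -3.21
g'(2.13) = -1.20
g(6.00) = 245.00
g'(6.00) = 200.67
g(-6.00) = 525.00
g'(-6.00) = -343.33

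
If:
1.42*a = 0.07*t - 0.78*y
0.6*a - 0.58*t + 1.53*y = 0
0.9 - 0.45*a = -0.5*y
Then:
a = 0.57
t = -2.81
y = -1.29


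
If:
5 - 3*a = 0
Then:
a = 5/3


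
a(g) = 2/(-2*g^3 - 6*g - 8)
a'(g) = 2*(6*g^2 + 6)/(-2*g^3 - 6*g - 8)^2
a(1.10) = -0.12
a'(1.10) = 0.09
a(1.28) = -0.10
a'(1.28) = 0.08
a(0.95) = -0.13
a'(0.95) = 0.10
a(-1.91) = 0.11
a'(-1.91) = 0.18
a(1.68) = -0.07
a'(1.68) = 0.06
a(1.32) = -0.10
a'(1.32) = 0.08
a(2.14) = -0.05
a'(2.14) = 0.04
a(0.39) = -0.19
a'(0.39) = 0.13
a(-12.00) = 0.00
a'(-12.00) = 0.00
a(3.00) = -0.02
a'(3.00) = 0.02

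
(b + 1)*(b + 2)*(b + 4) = b^3 + 7*b^2 + 14*b + 8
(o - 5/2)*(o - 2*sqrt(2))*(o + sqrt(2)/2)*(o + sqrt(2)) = o^4 - 5*o^3/2 - sqrt(2)*o^3/2 - 5*o^2 + 5*sqrt(2)*o^2/4 - 2*sqrt(2)*o + 25*o/2 + 5*sqrt(2)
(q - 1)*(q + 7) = q^2 + 6*q - 7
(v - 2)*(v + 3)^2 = v^3 + 4*v^2 - 3*v - 18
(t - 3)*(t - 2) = t^2 - 5*t + 6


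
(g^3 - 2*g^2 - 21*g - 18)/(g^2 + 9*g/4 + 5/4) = 4*(g^2 - 3*g - 18)/(4*g + 5)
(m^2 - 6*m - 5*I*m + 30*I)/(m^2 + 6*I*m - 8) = (m^2 - 6*m - 5*I*m + 30*I)/(m^2 + 6*I*m - 8)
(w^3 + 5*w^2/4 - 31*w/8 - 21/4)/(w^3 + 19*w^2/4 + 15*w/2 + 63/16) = 2*(w - 2)/(2*w + 3)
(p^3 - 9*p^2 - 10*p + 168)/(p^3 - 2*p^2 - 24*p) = (p - 7)/p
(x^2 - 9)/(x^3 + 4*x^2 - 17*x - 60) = (x - 3)/(x^2 + x - 20)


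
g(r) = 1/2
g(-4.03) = 0.50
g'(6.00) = 0.00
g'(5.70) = 0.00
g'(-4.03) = 0.00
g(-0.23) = 0.50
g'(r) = 0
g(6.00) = 0.50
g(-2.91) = 0.50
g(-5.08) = 0.50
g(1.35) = 0.50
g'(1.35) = 0.00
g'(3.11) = 0.00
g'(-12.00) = 0.00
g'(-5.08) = 0.00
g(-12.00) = 0.50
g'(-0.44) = 0.00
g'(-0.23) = 0.00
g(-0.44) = 0.50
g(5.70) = 0.50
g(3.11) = 0.50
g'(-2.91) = 0.00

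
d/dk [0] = 0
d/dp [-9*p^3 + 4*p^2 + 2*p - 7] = -27*p^2 + 8*p + 2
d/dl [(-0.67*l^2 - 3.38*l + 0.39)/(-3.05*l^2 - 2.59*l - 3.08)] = (-8.5737*l^2 + 6.5062*l + 11.4205)/(9.3025*l^4 + 15.799*l^3 + 25.4961*l^2 + 15.9544*l + 9.4864)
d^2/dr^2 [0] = 0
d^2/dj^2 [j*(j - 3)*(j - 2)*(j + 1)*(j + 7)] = 20*j^3 + 36*j^2 - 162*j + 26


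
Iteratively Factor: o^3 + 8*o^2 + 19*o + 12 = (o + 4)*(o^2 + 4*o + 3) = (o + 3)*(o + 4)*(o + 1)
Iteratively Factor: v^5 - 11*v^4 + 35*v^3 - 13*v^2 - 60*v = (v - 5)*(v^4 - 6*v^3 + 5*v^2 + 12*v) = (v - 5)*(v - 4)*(v^3 - 2*v^2 - 3*v) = (v - 5)*(v - 4)*(v - 3)*(v^2 + v) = (v - 5)*(v - 4)*(v - 3)*(v + 1)*(v)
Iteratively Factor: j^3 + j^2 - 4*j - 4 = (j + 2)*(j^2 - j - 2) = (j - 2)*(j + 2)*(j + 1)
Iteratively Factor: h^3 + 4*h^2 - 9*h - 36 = (h + 4)*(h^2 - 9) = (h + 3)*(h + 4)*(h - 3)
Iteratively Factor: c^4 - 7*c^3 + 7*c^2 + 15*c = (c)*(c^3 - 7*c^2 + 7*c + 15) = c*(c + 1)*(c^2 - 8*c + 15) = c*(c - 3)*(c + 1)*(c - 5)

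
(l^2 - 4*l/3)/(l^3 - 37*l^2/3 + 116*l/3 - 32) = l/(l^2 - 11*l + 24)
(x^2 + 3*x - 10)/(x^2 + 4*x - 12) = (x + 5)/(x + 6)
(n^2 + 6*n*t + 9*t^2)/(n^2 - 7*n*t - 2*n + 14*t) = (n^2 + 6*n*t + 9*t^2)/(n^2 - 7*n*t - 2*n + 14*t)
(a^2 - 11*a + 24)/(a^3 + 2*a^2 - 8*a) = (a^2 - 11*a + 24)/(a*(a^2 + 2*a - 8))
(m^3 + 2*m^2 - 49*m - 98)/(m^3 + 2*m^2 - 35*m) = (m^2 - 5*m - 14)/(m*(m - 5))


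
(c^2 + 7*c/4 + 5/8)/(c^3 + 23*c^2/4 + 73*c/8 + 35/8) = (2*c + 1)/(2*c^2 + 9*c + 7)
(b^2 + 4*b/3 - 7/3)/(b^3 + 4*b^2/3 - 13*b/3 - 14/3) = (b - 1)/(b^2 - b - 2)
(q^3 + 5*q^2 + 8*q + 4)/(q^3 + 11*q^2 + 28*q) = (q^3 + 5*q^2 + 8*q + 4)/(q*(q^2 + 11*q + 28))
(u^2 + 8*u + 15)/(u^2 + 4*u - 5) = (u + 3)/(u - 1)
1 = 1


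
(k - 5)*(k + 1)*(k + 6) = k^3 + 2*k^2 - 29*k - 30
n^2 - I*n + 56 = (n - 8*I)*(n + 7*I)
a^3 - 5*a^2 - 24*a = a*(a - 8)*(a + 3)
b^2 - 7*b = b*(b - 7)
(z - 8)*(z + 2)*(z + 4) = z^3 - 2*z^2 - 40*z - 64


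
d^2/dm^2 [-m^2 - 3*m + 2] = -2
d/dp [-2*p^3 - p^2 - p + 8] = -6*p^2 - 2*p - 1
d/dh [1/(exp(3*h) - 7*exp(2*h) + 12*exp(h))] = (-3*exp(2*h) + 14*exp(h) - 12)*exp(-h)/(exp(2*h) - 7*exp(h) + 12)^2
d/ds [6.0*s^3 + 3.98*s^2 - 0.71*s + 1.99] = 18.0*s^2 + 7.96*s - 0.71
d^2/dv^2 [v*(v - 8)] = 2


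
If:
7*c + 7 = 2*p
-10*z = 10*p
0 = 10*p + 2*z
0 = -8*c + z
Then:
No Solution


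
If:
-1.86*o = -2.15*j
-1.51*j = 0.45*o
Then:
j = 0.00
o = 0.00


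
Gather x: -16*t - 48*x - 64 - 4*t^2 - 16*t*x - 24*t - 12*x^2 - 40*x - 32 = -4*t^2 - 40*t - 12*x^2 + x*(-16*t - 88) - 96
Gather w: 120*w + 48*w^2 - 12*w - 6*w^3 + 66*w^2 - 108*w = -6*w^3 + 114*w^2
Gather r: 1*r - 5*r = -4*r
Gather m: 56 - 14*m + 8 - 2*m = 64 - 16*m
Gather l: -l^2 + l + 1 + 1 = -l^2 + l + 2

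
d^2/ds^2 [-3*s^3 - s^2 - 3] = -18*s - 2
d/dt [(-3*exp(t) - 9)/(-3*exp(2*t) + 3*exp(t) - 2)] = (-9*exp(2*t) - 54*exp(t) + 33)*exp(t)/(9*exp(4*t) - 18*exp(3*t) + 21*exp(2*t) - 12*exp(t) + 4)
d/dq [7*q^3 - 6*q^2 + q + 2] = 21*q^2 - 12*q + 1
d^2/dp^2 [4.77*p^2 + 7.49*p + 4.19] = 9.54000000000000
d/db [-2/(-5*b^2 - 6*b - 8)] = 4*(-5*b - 3)/(5*b^2 + 6*b + 8)^2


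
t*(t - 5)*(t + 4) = t^3 - t^2 - 20*t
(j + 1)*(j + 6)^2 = j^3 + 13*j^2 + 48*j + 36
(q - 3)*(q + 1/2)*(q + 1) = q^3 - 3*q^2/2 - 4*q - 3/2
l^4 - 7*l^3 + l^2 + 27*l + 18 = (l - 6)*(l - 3)*(l + 1)^2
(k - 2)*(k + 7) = k^2 + 5*k - 14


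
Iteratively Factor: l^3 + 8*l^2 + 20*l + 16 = (l + 2)*(l^2 + 6*l + 8) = (l + 2)^2*(l + 4)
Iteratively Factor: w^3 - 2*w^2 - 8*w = (w - 4)*(w^2 + 2*w) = (w - 4)*(w + 2)*(w)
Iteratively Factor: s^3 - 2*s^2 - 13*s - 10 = (s + 2)*(s^2 - 4*s - 5) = (s + 1)*(s + 2)*(s - 5)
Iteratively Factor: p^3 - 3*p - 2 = (p + 1)*(p^2 - p - 2) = (p + 1)^2*(p - 2)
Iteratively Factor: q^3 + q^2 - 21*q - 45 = (q + 3)*(q^2 - 2*q - 15) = (q - 5)*(q + 3)*(q + 3)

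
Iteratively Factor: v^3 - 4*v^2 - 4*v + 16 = (v - 2)*(v^2 - 2*v - 8) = (v - 4)*(v - 2)*(v + 2)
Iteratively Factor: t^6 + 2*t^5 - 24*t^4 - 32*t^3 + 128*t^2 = (t - 4)*(t^5 + 6*t^4 - 32*t^2) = t*(t - 4)*(t^4 + 6*t^3 - 32*t) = t*(t - 4)*(t + 4)*(t^3 + 2*t^2 - 8*t) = t*(t - 4)*(t + 4)^2*(t^2 - 2*t) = t^2*(t - 4)*(t + 4)^2*(t - 2)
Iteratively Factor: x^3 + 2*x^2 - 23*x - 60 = (x - 5)*(x^2 + 7*x + 12) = (x - 5)*(x + 3)*(x + 4)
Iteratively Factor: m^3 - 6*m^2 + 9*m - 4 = (m - 1)*(m^2 - 5*m + 4) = (m - 4)*(m - 1)*(m - 1)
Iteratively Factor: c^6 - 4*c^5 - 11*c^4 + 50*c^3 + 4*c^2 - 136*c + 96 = (c + 3)*(c^5 - 7*c^4 + 10*c^3 + 20*c^2 - 56*c + 32) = (c - 4)*(c + 3)*(c^4 - 3*c^3 - 2*c^2 + 12*c - 8) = (c - 4)*(c - 2)*(c + 3)*(c^3 - c^2 - 4*c + 4) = (c - 4)*(c - 2)*(c - 1)*(c + 3)*(c^2 - 4) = (c - 4)*(c - 2)*(c - 1)*(c + 2)*(c + 3)*(c - 2)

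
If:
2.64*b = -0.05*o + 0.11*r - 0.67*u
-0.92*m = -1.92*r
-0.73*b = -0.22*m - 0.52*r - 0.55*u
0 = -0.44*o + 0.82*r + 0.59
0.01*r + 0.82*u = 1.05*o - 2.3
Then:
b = 0.08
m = 0.60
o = 1.88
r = 0.29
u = -0.41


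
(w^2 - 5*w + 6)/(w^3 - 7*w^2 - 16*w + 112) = (w^2 - 5*w + 6)/(w^3 - 7*w^2 - 16*w + 112)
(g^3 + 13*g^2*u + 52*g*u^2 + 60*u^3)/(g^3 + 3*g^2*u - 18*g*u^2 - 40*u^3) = (-g - 6*u)/(-g + 4*u)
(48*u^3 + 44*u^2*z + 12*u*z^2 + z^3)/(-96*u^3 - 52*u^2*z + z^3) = (4*u + z)/(-8*u + z)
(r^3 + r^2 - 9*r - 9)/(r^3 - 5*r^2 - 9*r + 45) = (r + 1)/(r - 5)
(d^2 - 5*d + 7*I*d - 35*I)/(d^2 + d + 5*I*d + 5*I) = (d^2 + d*(-5 + 7*I) - 35*I)/(d^2 + d*(1 + 5*I) + 5*I)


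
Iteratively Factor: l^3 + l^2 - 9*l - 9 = (l + 1)*(l^2 - 9) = (l + 1)*(l + 3)*(l - 3)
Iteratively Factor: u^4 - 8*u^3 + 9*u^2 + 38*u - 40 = (u + 2)*(u^3 - 10*u^2 + 29*u - 20) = (u - 4)*(u + 2)*(u^2 - 6*u + 5) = (u - 5)*(u - 4)*(u + 2)*(u - 1)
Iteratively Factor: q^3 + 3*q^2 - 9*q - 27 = (q + 3)*(q^2 - 9) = (q + 3)^2*(q - 3)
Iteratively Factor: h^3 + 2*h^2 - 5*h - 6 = (h + 3)*(h^2 - h - 2) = (h + 1)*(h + 3)*(h - 2)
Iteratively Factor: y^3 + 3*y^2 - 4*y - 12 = (y - 2)*(y^2 + 5*y + 6) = (y - 2)*(y + 3)*(y + 2)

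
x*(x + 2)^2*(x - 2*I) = x^4 + 4*x^3 - 2*I*x^3 + 4*x^2 - 8*I*x^2 - 8*I*x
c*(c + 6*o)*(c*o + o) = c^3*o + 6*c^2*o^2 + c^2*o + 6*c*o^2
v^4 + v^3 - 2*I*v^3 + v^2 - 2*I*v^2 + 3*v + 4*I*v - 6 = (v - 1)*(v + 2)*(v - 3*I)*(v + I)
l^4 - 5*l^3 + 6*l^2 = l^2*(l - 3)*(l - 2)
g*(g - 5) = g^2 - 5*g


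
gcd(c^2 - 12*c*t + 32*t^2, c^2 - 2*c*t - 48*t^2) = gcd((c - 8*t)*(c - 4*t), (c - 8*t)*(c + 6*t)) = -c + 8*t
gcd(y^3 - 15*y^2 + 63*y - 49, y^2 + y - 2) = y - 1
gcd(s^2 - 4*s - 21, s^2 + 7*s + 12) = s + 3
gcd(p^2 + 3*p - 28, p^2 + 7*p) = p + 7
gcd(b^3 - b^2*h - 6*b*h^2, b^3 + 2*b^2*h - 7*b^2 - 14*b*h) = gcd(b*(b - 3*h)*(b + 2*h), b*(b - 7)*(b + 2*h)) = b^2 + 2*b*h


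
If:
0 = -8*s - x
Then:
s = -x/8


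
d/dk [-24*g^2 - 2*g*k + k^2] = -2*g + 2*k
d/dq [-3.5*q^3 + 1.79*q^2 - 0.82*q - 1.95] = -10.5*q^2 + 3.58*q - 0.82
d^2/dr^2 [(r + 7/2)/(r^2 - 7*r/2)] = 2*(-12*r^2*(2*r - 7) + (2*r + 7)*(4*r - 7)^2)/(r^3*(2*r - 7)^3)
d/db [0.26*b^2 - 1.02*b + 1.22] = 0.52*b - 1.02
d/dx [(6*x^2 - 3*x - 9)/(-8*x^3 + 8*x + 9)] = 3*((4*x - 1)*(-8*x^3 + 8*x + 9) - 8*(3*x^2 - 1)*(-2*x^2 + x + 3))/(-8*x^3 + 8*x + 9)^2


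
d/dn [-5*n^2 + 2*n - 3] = 2 - 10*n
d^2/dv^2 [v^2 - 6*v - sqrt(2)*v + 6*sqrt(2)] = 2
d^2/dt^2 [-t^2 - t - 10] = -2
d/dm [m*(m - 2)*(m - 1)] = 3*m^2 - 6*m + 2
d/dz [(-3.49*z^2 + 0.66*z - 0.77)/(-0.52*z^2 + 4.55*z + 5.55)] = (-15.5363*z^2 - 39.5398*z + 7.1665)/(0.2704*z^4 - 4.732*z^3 + 14.9305*z^2 + 50.505*z + 30.8025)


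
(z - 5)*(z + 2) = z^2 - 3*z - 10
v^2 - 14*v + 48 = (v - 8)*(v - 6)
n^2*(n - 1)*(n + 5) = n^4 + 4*n^3 - 5*n^2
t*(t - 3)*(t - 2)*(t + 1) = t^4 - 4*t^3 + t^2 + 6*t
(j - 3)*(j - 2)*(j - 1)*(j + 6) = j^4 - 25*j^2 + 60*j - 36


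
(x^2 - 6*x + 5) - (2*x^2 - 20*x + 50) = -x^2 + 14*x - 45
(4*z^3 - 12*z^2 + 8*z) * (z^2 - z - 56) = 4*z^5 - 16*z^4 - 204*z^3 + 664*z^2 - 448*z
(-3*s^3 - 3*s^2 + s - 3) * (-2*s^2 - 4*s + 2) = 6*s^5 + 18*s^4 + 4*s^3 - 4*s^2 + 14*s - 6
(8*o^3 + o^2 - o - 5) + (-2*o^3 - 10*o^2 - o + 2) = 6*o^3 - 9*o^2 - 2*o - 3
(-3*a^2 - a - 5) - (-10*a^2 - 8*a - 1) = 7*a^2 + 7*a - 4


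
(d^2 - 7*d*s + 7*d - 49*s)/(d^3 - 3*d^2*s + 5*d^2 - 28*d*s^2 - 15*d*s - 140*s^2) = (d + 7)/(d^2 + 4*d*s + 5*d + 20*s)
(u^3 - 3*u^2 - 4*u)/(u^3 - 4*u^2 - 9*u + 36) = u*(u + 1)/(u^2 - 9)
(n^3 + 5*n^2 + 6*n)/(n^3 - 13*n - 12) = n*(n + 2)/(n^2 - 3*n - 4)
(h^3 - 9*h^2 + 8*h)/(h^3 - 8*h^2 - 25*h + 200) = h*(h - 1)/(h^2 - 25)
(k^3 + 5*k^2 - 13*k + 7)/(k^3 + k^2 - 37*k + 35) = (k - 1)/(k - 5)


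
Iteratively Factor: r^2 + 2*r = (r + 2)*(r)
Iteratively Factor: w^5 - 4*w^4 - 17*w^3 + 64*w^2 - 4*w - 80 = (w - 2)*(w^4 - 2*w^3 - 21*w^2 + 22*w + 40) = (w - 2)*(w + 1)*(w^3 - 3*w^2 - 18*w + 40) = (w - 2)^2*(w + 1)*(w^2 - w - 20) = (w - 2)^2*(w + 1)*(w + 4)*(w - 5)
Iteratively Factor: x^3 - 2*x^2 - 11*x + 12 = (x + 3)*(x^2 - 5*x + 4) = (x - 1)*(x + 3)*(x - 4)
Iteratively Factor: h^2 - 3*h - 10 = (h + 2)*(h - 5)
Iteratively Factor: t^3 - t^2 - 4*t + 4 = (t + 2)*(t^2 - 3*t + 2) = (t - 1)*(t + 2)*(t - 2)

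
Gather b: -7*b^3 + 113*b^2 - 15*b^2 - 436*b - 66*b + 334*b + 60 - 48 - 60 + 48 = -7*b^3 + 98*b^2 - 168*b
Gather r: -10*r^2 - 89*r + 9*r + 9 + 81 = -10*r^2 - 80*r + 90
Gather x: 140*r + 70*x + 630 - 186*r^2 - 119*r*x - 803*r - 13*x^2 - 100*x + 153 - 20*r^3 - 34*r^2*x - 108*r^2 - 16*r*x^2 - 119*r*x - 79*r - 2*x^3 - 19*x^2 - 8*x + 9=-20*r^3 - 294*r^2 - 742*r - 2*x^3 + x^2*(-16*r - 32) + x*(-34*r^2 - 238*r - 38) + 792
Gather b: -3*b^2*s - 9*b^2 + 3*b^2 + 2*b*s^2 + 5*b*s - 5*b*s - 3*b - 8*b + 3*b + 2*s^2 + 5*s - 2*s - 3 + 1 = b^2*(-3*s - 6) + b*(2*s^2 - 8) + 2*s^2 + 3*s - 2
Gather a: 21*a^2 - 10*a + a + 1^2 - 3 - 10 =21*a^2 - 9*a - 12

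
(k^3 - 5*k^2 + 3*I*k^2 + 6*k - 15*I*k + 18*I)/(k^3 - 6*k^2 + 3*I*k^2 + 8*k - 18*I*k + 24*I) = (k - 3)/(k - 4)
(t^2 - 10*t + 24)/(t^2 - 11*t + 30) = (t - 4)/(t - 5)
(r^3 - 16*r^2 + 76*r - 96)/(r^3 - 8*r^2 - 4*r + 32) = (r - 6)/(r + 2)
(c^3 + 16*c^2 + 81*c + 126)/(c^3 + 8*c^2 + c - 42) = (c + 6)/(c - 2)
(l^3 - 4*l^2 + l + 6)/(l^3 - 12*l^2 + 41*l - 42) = (l + 1)/(l - 7)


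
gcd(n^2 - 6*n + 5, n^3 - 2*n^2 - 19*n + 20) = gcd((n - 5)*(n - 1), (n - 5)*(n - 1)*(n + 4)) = n^2 - 6*n + 5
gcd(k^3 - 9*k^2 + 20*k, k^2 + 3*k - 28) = k - 4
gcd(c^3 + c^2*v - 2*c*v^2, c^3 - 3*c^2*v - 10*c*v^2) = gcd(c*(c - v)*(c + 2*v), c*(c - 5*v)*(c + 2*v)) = c^2 + 2*c*v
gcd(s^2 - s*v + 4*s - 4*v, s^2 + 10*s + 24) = s + 4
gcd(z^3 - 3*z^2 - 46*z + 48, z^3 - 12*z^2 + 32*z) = z - 8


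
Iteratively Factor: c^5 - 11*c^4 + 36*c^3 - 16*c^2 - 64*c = (c + 1)*(c^4 - 12*c^3 + 48*c^2 - 64*c) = (c - 4)*(c + 1)*(c^3 - 8*c^2 + 16*c) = (c - 4)^2*(c + 1)*(c^2 - 4*c) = (c - 4)^3*(c + 1)*(c)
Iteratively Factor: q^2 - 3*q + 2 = (q - 1)*(q - 2)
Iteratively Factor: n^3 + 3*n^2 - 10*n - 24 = (n + 2)*(n^2 + n - 12) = (n - 3)*(n + 2)*(n + 4)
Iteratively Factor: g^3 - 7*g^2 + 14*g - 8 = (g - 4)*(g^2 - 3*g + 2) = (g - 4)*(g - 2)*(g - 1)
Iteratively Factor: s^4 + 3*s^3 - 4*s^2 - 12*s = (s + 2)*(s^3 + s^2 - 6*s) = s*(s + 2)*(s^2 + s - 6) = s*(s + 2)*(s + 3)*(s - 2)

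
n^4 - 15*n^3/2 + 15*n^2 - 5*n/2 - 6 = (n - 4)*(n - 3)*(n - 1)*(n + 1/2)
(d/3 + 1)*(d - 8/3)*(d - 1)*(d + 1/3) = d^4/3 - d^3/9 - 77*d^2/27 + 47*d/27 + 8/9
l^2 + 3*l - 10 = (l - 2)*(l + 5)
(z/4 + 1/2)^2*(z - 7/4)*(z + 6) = z^4/16 + 33*z^3/64 + 21*z^2/32 - 25*z/16 - 21/8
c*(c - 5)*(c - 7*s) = c^3 - 7*c^2*s - 5*c^2 + 35*c*s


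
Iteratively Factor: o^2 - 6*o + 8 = (o - 2)*(o - 4)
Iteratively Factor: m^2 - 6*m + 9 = (m - 3)*(m - 3)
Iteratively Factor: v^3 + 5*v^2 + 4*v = (v)*(v^2 + 5*v + 4) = v*(v + 1)*(v + 4)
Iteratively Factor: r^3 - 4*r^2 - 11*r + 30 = (r - 2)*(r^2 - 2*r - 15) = (r - 5)*(r - 2)*(r + 3)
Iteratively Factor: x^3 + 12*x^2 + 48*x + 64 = (x + 4)*(x^2 + 8*x + 16) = (x + 4)^2*(x + 4)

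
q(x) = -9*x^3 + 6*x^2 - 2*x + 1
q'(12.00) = -3746.00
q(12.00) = -14711.00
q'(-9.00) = -2297.00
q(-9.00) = 7066.00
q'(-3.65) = -405.51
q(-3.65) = 525.88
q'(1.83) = -70.46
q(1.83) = -37.72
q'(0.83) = -10.64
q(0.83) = -1.67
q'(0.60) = -4.52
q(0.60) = 0.02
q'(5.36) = -713.38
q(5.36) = -1223.26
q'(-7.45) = -1589.97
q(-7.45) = 4070.36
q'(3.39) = -271.61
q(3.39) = -287.45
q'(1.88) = -74.87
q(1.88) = -41.36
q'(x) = -27*x^2 + 12*x - 2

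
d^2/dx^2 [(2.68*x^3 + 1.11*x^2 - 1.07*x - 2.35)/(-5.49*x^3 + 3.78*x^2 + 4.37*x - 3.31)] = (2.27373675443232e-13*x^7 - 178.142814*x^6 - 192.280662*x^5 + 1141.347942*x^4 - 548.724176*x^3 - 220.874298*x^2 - 119.159862*x + 155.192806)/(165.469149*x^9 - 341.788734*x^8 - 159.806763*x^7 + 789.403725*x^6 - 284.933673*x^5 - 551.142252*x^4 + 425.05291*x^3 + 65.390043*x^2 - 143.634471*x + 36.264691)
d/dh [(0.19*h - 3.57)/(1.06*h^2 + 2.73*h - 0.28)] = (-0.2014*h^2 + 7.5684*h + 9.6929)/(1.1236*h^4 + 5.7876*h^3 + 6.8593*h^2 - 1.5288*h + 0.0784)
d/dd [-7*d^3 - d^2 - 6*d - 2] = -21*d^2 - 2*d - 6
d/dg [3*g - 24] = 3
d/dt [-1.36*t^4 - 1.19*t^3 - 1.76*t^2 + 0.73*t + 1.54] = -5.44*t^3 - 3.57*t^2 - 3.52*t + 0.73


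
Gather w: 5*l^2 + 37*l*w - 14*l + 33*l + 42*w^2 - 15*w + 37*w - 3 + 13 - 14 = 5*l^2 + 19*l + 42*w^2 + w*(37*l + 22) - 4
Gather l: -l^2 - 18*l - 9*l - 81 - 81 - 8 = -l^2 - 27*l - 170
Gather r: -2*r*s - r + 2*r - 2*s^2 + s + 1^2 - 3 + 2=r*(1 - 2*s) - 2*s^2 + s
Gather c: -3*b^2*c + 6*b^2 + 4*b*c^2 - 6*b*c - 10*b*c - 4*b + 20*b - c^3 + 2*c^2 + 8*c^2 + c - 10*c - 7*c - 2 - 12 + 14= 6*b^2 + 16*b - c^3 + c^2*(4*b + 10) + c*(-3*b^2 - 16*b - 16)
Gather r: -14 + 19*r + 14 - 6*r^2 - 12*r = -6*r^2 + 7*r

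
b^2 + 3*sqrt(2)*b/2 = b*(b + 3*sqrt(2)/2)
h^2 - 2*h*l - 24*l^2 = (h - 6*l)*(h + 4*l)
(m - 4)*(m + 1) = m^2 - 3*m - 4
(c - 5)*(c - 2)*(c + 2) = c^3 - 5*c^2 - 4*c + 20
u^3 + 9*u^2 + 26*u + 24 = (u + 2)*(u + 3)*(u + 4)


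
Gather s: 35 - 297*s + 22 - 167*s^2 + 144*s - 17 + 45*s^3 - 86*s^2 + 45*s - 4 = 45*s^3 - 253*s^2 - 108*s + 36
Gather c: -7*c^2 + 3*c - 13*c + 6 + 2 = -7*c^2 - 10*c + 8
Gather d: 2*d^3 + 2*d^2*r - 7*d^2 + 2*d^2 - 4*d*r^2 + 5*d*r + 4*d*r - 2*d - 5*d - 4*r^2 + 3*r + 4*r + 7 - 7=2*d^3 + d^2*(2*r - 5) + d*(-4*r^2 + 9*r - 7) - 4*r^2 + 7*r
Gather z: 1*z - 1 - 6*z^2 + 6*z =-6*z^2 + 7*z - 1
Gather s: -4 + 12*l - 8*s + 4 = 12*l - 8*s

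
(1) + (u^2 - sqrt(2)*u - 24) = u^2 - sqrt(2)*u - 23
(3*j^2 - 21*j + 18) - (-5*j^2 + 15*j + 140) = 8*j^2 - 36*j - 122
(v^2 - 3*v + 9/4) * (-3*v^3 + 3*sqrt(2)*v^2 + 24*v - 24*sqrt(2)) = -3*v^5 + 3*sqrt(2)*v^4 + 9*v^4 - 9*sqrt(2)*v^3 + 69*v^3/4 - 72*v^2 - 69*sqrt(2)*v^2/4 + 54*v + 72*sqrt(2)*v - 54*sqrt(2)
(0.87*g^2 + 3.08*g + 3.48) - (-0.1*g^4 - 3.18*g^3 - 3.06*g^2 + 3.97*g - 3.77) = 0.1*g^4 + 3.18*g^3 + 3.93*g^2 - 0.89*g + 7.25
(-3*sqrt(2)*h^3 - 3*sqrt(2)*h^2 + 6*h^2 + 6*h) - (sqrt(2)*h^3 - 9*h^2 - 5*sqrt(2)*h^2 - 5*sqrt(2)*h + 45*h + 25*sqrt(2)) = -4*sqrt(2)*h^3 + 2*sqrt(2)*h^2 + 15*h^2 - 39*h + 5*sqrt(2)*h - 25*sqrt(2)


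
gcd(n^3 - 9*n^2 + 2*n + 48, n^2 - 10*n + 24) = 1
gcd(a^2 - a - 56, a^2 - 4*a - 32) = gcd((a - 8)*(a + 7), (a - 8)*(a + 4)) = a - 8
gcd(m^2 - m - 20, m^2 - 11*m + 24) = 1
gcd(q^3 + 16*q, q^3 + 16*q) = q^3 + 16*q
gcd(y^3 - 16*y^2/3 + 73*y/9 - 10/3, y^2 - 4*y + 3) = y - 3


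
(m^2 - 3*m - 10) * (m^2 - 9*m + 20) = m^4 - 12*m^3 + 37*m^2 + 30*m - 200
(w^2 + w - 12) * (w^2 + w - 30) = w^4 + 2*w^3 - 41*w^2 - 42*w + 360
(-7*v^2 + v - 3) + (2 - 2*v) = -7*v^2 - v - 1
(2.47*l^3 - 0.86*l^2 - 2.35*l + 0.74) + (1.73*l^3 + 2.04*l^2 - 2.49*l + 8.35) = 4.2*l^3 + 1.18*l^2 - 4.84*l + 9.09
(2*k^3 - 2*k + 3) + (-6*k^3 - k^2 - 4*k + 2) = -4*k^3 - k^2 - 6*k + 5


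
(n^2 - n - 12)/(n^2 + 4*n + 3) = (n - 4)/(n + 1)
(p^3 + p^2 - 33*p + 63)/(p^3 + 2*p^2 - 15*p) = (p^2 + 4*p - 21)/(p*(p + 5))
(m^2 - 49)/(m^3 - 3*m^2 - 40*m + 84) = (m + 7)/(m^2 + 4*m - 12)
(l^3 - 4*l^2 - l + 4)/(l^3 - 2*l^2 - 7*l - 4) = (l - 1)/(l + 1)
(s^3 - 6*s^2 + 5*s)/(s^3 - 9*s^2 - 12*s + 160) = s*(s - 1)/(s^2 - 4*s - 32)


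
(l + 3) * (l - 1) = l^2 + 2*l - 3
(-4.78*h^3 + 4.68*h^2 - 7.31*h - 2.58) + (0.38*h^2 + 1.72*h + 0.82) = -4.78*h^3 + 5.06*h^2 - 5.59*h - 1.76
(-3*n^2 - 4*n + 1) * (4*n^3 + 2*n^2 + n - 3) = -12*n^5 - 22*n^4 - 7*n^3 + 7*n^2 + 13*n - 3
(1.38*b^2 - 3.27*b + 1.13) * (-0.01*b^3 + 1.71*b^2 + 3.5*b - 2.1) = -0.0138*b^5 + 2.3925*b^4 - 0.773000000000001*b^3 - 12.4107*b^2 + 10.822*b - 2.373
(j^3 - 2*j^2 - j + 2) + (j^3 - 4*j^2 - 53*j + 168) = 2*j^3 - 6*j^2 - 54*j + 170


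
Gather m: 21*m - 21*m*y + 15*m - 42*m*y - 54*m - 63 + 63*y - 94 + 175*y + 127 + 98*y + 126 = m*(-63*y - 18) + 336*y + 96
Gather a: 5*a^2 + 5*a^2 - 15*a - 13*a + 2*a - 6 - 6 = 10*a^2 - 26*a - 12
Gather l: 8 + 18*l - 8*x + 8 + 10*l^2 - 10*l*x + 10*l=10*l^2 + l*(28 - 10*x) - 8*x + 16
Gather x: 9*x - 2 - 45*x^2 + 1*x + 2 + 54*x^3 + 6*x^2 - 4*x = 54*x^3 - 39*x^2 + 6*x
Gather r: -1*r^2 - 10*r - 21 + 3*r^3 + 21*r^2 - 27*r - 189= 3*r^3 + 20*r^2 - 37*r - 210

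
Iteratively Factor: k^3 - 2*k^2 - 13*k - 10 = (k + 2)*(k^2 - 4*k - 5) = (k + 1)*(k + 2)*(k - 5)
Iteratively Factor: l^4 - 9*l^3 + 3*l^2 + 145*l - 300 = (l - 5)*(l^3 - 4*l^2 - 17*l + 60) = (l - 5)*(l - 3)*(l^2 - l - 20) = (l - 5)*(l - 3)*(l + 4)*(l - 5)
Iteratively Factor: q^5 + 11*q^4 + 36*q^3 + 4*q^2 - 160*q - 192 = (q + 4)*(q^4 + 7*q^3 + 8*q^2 - 28*q - 48) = (q - 2)*(q + 4)*(q^3 + 9*q^2 + 26*q + 24) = (q - 2)*(q + 3)*(q + 4)*(q^2 + 6*q + 8) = (q - 2)*(q + 2)*(q + 3)*(q + 4)*(q + 4)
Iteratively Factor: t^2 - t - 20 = (t - 5)*(t + 4)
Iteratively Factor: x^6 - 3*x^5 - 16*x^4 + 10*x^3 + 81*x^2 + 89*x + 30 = (x + 2)*(x^5 - 5*x^4 - 6*x^3 + 22*x^2 + 37*x + 15) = (x - 3)*(x + 2)*(x^4 - 2*x^3 - 12*x^2 - 14*x - 5) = (x - 3)*(x + 1)*(x + 2)*(x^3 - 3*x^2 - 9*x - 5) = (x - 5)*(x - 3)*(x + 1)*(x + 2)*(x^2 + 2*x + 1) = (x - 5)*(x - 3)*(x + 1)^2*(x + 2)*(x + 1)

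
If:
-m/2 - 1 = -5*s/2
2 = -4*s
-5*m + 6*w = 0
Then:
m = -9/2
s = -1/2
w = -15/4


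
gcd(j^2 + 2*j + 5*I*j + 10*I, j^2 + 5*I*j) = j + 5*I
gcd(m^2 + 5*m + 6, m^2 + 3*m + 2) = m + 2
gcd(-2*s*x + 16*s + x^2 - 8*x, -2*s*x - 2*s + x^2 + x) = -2*s + x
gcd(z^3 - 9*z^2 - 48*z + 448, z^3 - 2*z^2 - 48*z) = z - 8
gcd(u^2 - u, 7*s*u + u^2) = u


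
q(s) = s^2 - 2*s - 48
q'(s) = 2*s - 2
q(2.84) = -45.61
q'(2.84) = 3.68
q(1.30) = -48.91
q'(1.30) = 0.60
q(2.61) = -46.41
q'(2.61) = 3.22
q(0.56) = -48.81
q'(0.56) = -0.88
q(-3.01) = -32.92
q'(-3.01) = -8.02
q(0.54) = -48.79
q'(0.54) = -0.92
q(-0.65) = -46.28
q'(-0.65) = -3.30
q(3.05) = -44.80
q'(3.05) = 4.10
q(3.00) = -45.00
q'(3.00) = 4.00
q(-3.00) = -33.00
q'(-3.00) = -8.00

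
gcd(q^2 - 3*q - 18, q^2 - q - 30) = q - 6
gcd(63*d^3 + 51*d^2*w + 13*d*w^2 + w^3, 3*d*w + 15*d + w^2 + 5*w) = 3*d + w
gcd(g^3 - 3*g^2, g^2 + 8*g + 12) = 1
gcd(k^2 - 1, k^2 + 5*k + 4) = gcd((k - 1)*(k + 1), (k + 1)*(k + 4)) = k + 1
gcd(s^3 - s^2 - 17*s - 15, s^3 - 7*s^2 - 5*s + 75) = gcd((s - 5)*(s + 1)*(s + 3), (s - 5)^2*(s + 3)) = s^2 - 2*s - 15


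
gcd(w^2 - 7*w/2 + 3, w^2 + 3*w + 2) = 1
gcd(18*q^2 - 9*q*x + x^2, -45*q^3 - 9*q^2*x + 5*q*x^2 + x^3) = -3*q + x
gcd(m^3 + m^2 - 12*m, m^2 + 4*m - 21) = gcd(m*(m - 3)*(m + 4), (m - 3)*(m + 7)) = m - 3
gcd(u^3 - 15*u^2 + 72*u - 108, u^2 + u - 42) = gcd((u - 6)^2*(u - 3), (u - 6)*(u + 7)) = u - 6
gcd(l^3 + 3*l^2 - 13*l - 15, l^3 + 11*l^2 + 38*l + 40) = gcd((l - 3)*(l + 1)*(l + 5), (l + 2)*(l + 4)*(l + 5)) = l + 5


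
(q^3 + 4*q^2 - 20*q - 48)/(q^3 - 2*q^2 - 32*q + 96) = (q + 2)/(q - 4)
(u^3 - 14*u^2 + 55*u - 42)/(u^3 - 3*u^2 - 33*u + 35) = (u - 6)/(u + 5)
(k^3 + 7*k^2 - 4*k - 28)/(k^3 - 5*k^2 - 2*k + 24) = (k^2 + 5*k - 14)/(k^2 - 7*k + 12)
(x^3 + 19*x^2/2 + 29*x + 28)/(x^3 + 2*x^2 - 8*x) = (x^2 + 11*x/2 + 7)/(x*(x - 2))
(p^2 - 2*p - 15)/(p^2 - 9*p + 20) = (p + 3)/(p - 4)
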